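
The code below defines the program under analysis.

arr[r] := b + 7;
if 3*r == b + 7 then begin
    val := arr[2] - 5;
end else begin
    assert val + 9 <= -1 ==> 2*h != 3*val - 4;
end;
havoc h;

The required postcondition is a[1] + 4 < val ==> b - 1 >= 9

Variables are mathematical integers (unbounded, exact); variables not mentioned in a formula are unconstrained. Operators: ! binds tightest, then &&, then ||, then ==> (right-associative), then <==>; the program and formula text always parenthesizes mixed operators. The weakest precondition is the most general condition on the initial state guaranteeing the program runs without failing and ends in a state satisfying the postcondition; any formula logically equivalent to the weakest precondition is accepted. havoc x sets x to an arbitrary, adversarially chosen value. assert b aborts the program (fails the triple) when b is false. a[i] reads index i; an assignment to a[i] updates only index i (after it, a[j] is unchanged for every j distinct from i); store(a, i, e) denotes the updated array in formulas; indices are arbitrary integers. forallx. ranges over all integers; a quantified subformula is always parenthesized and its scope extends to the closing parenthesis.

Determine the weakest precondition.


Working backward. After the program, the postcondition a[1] + 4 < val ==> b - 1 >= 9 must hold; in canonical form it is a[1] < val - 4 ==> b >= 10.
Before havoc h: a[1] < val - 4 ==> b >= 10
Then branch requires a[1] < arr[2] - 9 ==> b >= 10; else branch requires (val <= -10 ==> 2*h != 3*val - 4) && (a[1] < val - 4 ==> b >= 10).
Before the if: (3*r == b + 7 ==> (a[1] < arr[2] - 9 ==> b >= 10)) && ((!(3*r == b + 7)) ==> ((val <= -10 ==> 2*h != 3*val - 4) && (a[1] < val - 4 ==> b >= 10)))
Before arr[r] := b + 7: (3*r == b + 7 ==> (a[1] < store(arr, r, b + 7)[2] - 9 ==> b >= 10)) && ((!(3*r == b + 7)) ==> ((val <= -10 ==> 2*h != 3*val - 4) && (a[1] < val - 4 ==> b >= 10)))
Answer: WP = (3*r == b + 7 ==> (a[1] < store(arr, r, b + 7)[2] - 9 ==> b >= 10)) && ((!(3*r == b + 7)) ==> ((val <= -10 ==> 2*h != 3*val - 4) && (a[1] < val - 4 ==> b >= 10)))


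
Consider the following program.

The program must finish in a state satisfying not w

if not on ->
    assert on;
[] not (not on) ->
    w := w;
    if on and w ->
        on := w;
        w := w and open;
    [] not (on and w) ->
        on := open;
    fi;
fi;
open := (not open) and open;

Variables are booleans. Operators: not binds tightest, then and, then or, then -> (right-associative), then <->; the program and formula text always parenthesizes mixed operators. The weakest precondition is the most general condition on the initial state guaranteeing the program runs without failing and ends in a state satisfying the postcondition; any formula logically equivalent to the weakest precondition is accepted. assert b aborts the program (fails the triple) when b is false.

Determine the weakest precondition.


Working backward. After the program, not w must hold.
Before open := (not open) and open: not w
Then branch requires on and (not w); else branch requires ((on and w) -> (not (w and open))) and ((not (on and w)) -> (not w)).
Before the if: ((not on) -> (on and (not w))) and (on -> (((on and w) -> (not (w and open))) and ((not (on and w)) -> (not w))))
Answer: WP = ((not on) -> (on and (not w))) and (on -> (((on and w) -> (not (w and open))) and ((not (on and w)) -> (not w))))


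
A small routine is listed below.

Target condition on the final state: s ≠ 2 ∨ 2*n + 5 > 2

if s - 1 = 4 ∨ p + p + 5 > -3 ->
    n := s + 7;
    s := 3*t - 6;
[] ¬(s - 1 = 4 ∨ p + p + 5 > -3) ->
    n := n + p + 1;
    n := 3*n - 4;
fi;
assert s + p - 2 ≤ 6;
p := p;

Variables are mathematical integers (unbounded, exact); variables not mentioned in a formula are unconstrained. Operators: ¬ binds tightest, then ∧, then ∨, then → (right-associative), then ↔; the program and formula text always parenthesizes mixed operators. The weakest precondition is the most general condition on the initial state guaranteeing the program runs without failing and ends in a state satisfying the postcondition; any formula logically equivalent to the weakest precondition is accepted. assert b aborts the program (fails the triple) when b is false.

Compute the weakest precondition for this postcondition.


Working backward. After the program, the postcondition s ≠ 2 ∨ 2*n + 5 > 2 must hold; in canonical form it is s ≠ 2 ∨ 2*n > -3.
Before p := p: s ≠ 2 ∨ 2*n > -3
Before assert s + p - 2 ≤ 6: p + s ≤ 8 ∧ (s ≠ 2 ∨ 2*n > -3)
Then branch requires p + 3*t ≤ 14 ∧ (3*t ≠ 8 ∨ 2*s > -17); else branch requires p + s ≤ 8 ∧ (s ≠ 2 ∨ 6*n + 6*p > -1).
Before the if: ((s = 5 ∨ 2*p > -8) → (p + 3*t ≤ 14 ∧ (3*t ≠ 8 ∨ 2*s > -17))) ∧ ((¬(s = 5 ∨ 2*p > -8)) → (p + s ≤ 8 ∧ (s ≠ 2 ∨ 6*n + 6*p > -1)))
Answer: WP = ((s = 5 ∨ 2*p > -8) → (p + 3*t ≤ 14 ∧ (3*t ≠ 8 ∨ 2*s > -17))) ∧ ((¬(s = 5 ∨ 2*p > -8)) → (p + s ≤ 8 ∧ (s ≠ 2 ∨ 6*n + 6*p > -1)))


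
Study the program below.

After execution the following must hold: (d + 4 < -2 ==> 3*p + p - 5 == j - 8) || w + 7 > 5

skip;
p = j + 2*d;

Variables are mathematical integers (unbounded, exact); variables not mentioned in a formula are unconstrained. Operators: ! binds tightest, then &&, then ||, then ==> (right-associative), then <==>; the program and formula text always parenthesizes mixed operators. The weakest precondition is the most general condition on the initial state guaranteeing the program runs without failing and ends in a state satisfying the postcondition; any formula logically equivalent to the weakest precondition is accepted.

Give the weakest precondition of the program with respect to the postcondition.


Working backward. After the program, the postcondition (d + 4 < -2 ==> 3*p + p - 5 == j - 8) || w + 7 > 5 must hold; in canonical form it is (d < -6 ==> 4*p == j - 3) || w > -2.
Before p := j + 2*d: (d < -6 ==> 8*d + 3*j == -3) || w > -2
Before skip: (d < -6 ==> 8*d + 3*j == -3) || w > -2
Answer: WP = (d < -6 ==> 8*d + 3*j == -3) || w > -2


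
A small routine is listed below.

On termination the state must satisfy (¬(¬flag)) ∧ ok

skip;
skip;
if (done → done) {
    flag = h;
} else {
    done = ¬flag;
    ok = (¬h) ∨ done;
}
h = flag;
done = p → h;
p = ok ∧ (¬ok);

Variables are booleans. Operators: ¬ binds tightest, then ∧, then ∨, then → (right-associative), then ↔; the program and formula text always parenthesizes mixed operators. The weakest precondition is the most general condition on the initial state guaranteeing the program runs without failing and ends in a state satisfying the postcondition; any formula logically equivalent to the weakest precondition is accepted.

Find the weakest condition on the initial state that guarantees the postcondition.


Working backward. After the program, the postcondition (¬(¬flag)) ∧ ok must hold; in canonical form it is flag ∧ ok.
Before p := ok ∧ (¬ok): flag ∧ ok
Before done := p → h: flag ∧ ok
Before h := flag: flag ∧ ok
Then branch requires h ∧ ok; else branch requires flag ∧ ((¬h) ∨ (¬flag)).
Before the if: h ∧ ok
Before skip: h ∧ ok
Before skip: h ∧ ok
Answer: WP = h ∧ ok


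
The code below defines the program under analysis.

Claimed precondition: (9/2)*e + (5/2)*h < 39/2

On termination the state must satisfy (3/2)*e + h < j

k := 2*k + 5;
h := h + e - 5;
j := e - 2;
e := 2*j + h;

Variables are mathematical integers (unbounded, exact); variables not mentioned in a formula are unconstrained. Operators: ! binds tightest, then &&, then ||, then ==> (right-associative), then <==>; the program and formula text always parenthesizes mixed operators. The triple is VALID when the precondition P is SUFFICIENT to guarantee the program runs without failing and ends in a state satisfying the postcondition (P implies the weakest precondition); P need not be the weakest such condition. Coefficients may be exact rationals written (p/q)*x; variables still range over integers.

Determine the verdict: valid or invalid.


Working backward. After the program, (3/2)*e + h < j must hold.
Before e := 2*j + h: (5/2)*h + 2*j < 0
Before j := e - 2: 2*e + (5/2)*h < 4
Before h := h + e - 5: (9/2)*e + (5/2)*h < 33/2
Before k := 2*k + 5: (9/2)*e + (5/2)*h < 33/2
The weakest precondition is (9/2)*e + (5/2)*h < 33/2.
Check whether (9/2)*e + (5/2)*h < 39/2 implies it.
Countermodel: at the initial state e = 2, h = 3, the precondition holds but the weakest precondition fails.
Answer: invalid


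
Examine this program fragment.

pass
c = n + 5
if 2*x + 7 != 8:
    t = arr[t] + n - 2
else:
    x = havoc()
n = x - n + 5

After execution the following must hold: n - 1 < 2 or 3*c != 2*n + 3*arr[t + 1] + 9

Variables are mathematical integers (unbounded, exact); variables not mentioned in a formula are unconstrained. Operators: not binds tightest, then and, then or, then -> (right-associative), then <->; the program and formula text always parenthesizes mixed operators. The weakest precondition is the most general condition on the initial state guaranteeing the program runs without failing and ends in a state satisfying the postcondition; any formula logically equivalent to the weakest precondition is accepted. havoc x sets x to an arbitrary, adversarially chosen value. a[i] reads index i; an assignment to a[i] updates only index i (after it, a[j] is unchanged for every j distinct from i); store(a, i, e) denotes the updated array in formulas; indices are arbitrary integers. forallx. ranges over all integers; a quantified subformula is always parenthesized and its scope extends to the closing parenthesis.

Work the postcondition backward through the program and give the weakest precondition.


Working backward. After the program, the postcondition n - 1 < 2 or 3*c != 2*n + 3*arr[t + 1] + 9 must hold; in canonical form it is n < 3 or 3*c != 3*arr[t + 1] + 2*n + 9.
Before n := x - n + 5: x < n - 2 or 3*c + 2*n != 3*arr[t + 1] + 2*x + 19
Then branch requires x < n - 2 or 3*c + 2*n != 3*arr[arr[t] + n - 1] + 2*x + 19; else branch requires forall x_1. (x_1 < n - 2 or 3*c + 2*n != 3*arr[t + 1] + 2*x_1 + 19).
Before the if: (2*x != 1 -> (x < n - 2 or 3*c + 2*n != 3*arr[arr[t] + n - 1] + 2*x + 19)) and ((not (2*x != 1)) -> (forall x_1. (x_1 < n - 2 or 3*c + 2*n != 3*arr[t + 1] + 2*x_1 + 19)))
Before c := n + 5: (2*x != 1 -> (x < n - 2 or 5*n != 3*arr[arr[t] + n - 1] + 2*x + 4)) and ((not (2*x != 1)) -> (forall x_1. (x_1 < n - 2 or 5*n != 3*arr[t + 1] + 2*x_1 + 4)))
Before skip: (2*x != 1 -> (x < n - 2 or 5*n != 3*arr[arr[t] + n - 1] + 2*x + 4)) and ((not (2*x != 1)) -> (forall x_1. (x_1 < n - 2 or 5*n != 3*arr[t + 1] + 2*x_1 + 4)))
Answer: WP = (2*x != 1 -> (x < n - 2 or 5*n != 3*arr[arr[t] + n - 1] + 2*x + 4)) and ((not (2*x != 1)) -> (forall x_1. (x_1 < n - 2 or 5*n != 3*arr[t + 1] + 2*x_1 + 4)))


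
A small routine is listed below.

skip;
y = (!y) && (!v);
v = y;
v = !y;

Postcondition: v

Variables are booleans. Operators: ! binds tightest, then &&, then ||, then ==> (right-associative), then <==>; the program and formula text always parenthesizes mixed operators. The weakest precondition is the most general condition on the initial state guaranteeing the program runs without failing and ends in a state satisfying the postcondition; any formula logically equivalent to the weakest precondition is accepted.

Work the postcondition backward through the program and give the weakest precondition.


Working backward. After the program, v must hold.
Before v := !y: !y
Before v := y: !y
Before y := (!y) && (!v): !((!y) && (!v))
Before skip: !((!y) && (!v))
Answer: WP = !((!y) && (!v))


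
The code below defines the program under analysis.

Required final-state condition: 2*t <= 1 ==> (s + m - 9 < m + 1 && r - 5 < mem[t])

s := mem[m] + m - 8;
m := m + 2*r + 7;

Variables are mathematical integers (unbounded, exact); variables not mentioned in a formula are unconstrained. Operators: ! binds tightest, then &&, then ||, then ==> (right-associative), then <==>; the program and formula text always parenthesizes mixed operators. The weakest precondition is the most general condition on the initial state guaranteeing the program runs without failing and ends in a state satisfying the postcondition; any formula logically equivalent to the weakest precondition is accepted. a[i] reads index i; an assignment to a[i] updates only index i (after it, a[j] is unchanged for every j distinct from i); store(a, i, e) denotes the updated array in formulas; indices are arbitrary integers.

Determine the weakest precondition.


Working backward. After the program, the postcondition 2*t <= 1 ==> (s + m - 9 < m + 1 && r - 5 < mem[t]) must hold; in canonical form it is 2*t <= 1 ==> (s < 10 && r < mem[t] + 5).
Before m := m + 2*r + 7: 2*t <= 1 ==> (s < 10 && r < mem[t] + 5)
Before s := mem[m] + m - 8: 2*t <= 1 ==> (mem[m] + m < 18 && r < mem[t] + 5)
Answer: WP = 2*t <= 1 ==> (mem[m] + m < 18 && r < mem[t] + 5)


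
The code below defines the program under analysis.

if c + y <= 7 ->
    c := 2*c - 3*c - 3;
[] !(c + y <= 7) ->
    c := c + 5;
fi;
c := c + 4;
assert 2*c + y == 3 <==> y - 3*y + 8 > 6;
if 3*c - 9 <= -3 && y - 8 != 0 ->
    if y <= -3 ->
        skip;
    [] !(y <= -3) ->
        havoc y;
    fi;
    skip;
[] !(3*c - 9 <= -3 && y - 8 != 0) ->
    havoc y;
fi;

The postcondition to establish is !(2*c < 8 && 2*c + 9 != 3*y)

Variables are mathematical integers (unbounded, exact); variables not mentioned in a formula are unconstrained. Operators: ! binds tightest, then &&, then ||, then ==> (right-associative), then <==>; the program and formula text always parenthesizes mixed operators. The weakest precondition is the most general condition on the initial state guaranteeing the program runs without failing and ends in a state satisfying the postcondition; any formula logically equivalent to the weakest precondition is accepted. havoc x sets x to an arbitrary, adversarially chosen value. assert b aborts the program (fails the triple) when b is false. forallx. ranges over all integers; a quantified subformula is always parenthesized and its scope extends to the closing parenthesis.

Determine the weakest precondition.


Working backward. After the program, the postcondition !(2*c < 8 && 2*c + 9 != 3*y) must hold; in canonical form it is !(2*c < 8 && 2*c != 3*y - 9).
Then branch requires (y <= -3 ==> (!(2*c < 8 && 2*c != 3*y - 9))) && ((!(y <= -3)) ==> (forall y_1. (!(2*c < 8 && 2*c != 3*y_1 - 9)))); else branch requires forall y_1. (!(2*c < 8 && 2*c != 3*y_1 - 9)).
Before the if: ((3*c <= 6 && y != 8) ==> ((y <= -3 ==> (!(2*c < 8 && 2*c != 3*y - 9))) && ((!(y <= -3)) ==> (forall y_1. (!(2*c < 8 && 2*c != 3*y_1 - 9)))))) && ((!(3*c <= 6 && y != 8)) ==> (forall y_1. (!(2*c < 8 && 2*c != 3*y_1 - 9))))
Before assert 2*c + y == 3 <==> y - 3*y + 8 > 6: (2*c + y == 3 <==> 2*y < 2) && ((3*c <= 6 && y != 8) ==> ((y <= -3 ==> (!(2*c < 8 && 2*c != 3*y - 9))) && ((!(y <= -3)) ==> (forall y_1. (!(2*c < 8 && 2*c != 3*y_1 - 9)))))) && ((!(3*c <= 6 && y != 8)) ==> (forall y_1. (!(2*c < 8 && 2*c != 3*y_1 - 9))))
Before c := c + 4: (2*c + y == -5 <==> 2*y < 2) && ((3*c <= -6 && y != 8) ==> ((y <= -3 ==> (!(2*c < 0 && 2*c != 3*y - 17))) && ((!(y <= -3)) ==> (forall y_1. (!(2*c < 0 && 2*c != 3*y_1 - 17)))))) && ((!(3*c <= -6 && y != 8)) ==> (forall y_1. (!(2*c < 0 && 2*c != 3*y_1 - 17))))
Then branch requires (y == 2*c + 1 <==> 2*y < 2) && ((3*c >= -3 && y != 8) ==> ((y <= -3 ==> (!(2*c > -6 && 2*c + 3*y != 11))) && ((!(y <= -3)) ==> (forall y_1. (!(2*c > -6 && 2*c + 3*y_1 != 11)))))) && ((!(3*c >= -3 && y != 8)) ==> (forall y_1. (!(2*c > -6 && 2*c + 3*y_1 != 11)))); else branch requires (2*c + y == -15 <==> 2*y < 2) && ((3*c <= -21 && y != 8) ==> ((y <= -3 ==> (!(2*c < -10 && 2*c != 3*y - 27))) && ((!(y <= -3)) ==> (forall y_1. (!(2*c < -10 && 2*c != 3*y_1 - 27)))))) && ((!(3*c <= -21 && y != 8)) ==> (forall y_1. (!(2*c < -10 && 2*c != 3*y_1 - 27)))).
Before the if: (c + y <= 7 ==> ((y == 2*c + 1 <==> 2*y < 2) && ((3*c >= -3 && y != 8) ==> ((y <= -3 ==> (!(2*c > -6 && 2*c + 3*y != 11))) && ((!(y <= -3)) ==> (forall y_1. (!(2*c > -6 && 2*c + 3*y_1 != 11)))))) && ((!(3*c >= -3 && y != 8)) ==> (forall y_1. (!(2*c > -6 && 2*c + 3*y_1 != 11)))))) && ((!(c + y <= 7)) ==> ((2*c + y == -15 <==> 2*y < 2) && ((3*c <= -21 && y != 8) ==> ((y <= -3 ==> (!(2*c < -10 && 2*c != 3*y - 27))) && ((!(y <= -3)) ==> (forall y_1. (!(2*c < -10 && 2*c != 3*y_1 - 27)))))) && ((!(3*c <= -21 && y != 8)) ==> (forall y_1. (!(2*c < -10 && 2*c != 3*y_1 - 27))))))
Answer: WP = (c + y <= 7 ==> ((y == 2*c + 1 <==> 2*y < 2) && ((3*c >= -3 && y != 8) ==> ((y <= -3 ==> (!(2*c > -6 && 2*c + 3*y != 11))) && ((!(y <= -3)) ==> (forall y_1. (!(2*c > -6 && 2*c + 3*y_1 != 11)))))) && ((!(3*c >= -3 && y != 8)) ==> (forall y_1. (!(2*c > -6 && 2*c + 3*y_1 != 11)))))) && ((!(c + y <= 7)) ==> ((2*c + y == -15 <==> 2*y < 2) && ((3*c <= -21 && y != 8) ==> ((y <= -3 ==> (!(2*c < -10 && 2*c != 3*y - 27))) && ((!(y <= -3)) ==> (forall y_1. (!(2*c < -10 && 2*c != 3*y_1 - 27)))))) && ((!(3*c <= -21 && y != 8)) ==> (forall y_1. (!(2*c < -10 && 2*c != 3*y_1 - 27))))))


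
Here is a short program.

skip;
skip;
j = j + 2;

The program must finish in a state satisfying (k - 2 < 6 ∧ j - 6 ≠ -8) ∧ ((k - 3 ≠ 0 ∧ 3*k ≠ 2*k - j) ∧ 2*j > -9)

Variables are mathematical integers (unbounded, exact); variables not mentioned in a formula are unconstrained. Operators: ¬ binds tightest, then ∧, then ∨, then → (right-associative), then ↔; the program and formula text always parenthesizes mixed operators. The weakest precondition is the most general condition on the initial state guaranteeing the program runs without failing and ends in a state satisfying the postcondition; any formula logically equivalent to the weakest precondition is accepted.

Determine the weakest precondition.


Working backward. After the program, the postcondition (k - 2 < 6 ∧ j - 6 ≠ -8) ∧ ((k - 3 ≠ 0 ∧ 3*k ≠ 2*k - j) ∧ 2*j > -9) must hold; in canonical form it is k < 8 ∧ j ≠ -2 ∧ k ≠ 3 ∧ j + k ≠ 0 ∧ 2*j > -9.
Before j := j + 2: k < 8 ∧ j ≠ -4 ∧ k ≠ 3 ∧ j + k ≠ -2 ∧ 2*j > -13
Before skip: k < 8 ∧ j ≠ -4 ∧ k ≠ 3 ∧ j + k ≠ -2 ∧ 2*j > -13
Before skip: k < 8 ∧ j ≠ -4 ∧ k ≠ 3 ∧ j + k ≠ -2 ∧ 2*j > -13
Answer: WP = k < 8 ∧ j ≠ -4 ∧ k ≠ 3 ∧ j + k ≠ -2 ∧ 2*j > -13


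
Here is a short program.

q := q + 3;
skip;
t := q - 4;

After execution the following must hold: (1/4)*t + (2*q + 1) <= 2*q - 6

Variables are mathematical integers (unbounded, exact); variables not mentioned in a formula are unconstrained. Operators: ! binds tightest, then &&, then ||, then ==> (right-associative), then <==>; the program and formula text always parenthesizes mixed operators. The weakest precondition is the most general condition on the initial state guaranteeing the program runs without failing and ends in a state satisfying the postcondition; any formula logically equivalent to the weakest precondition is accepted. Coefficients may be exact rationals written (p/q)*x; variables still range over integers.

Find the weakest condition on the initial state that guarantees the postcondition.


Working backward. After the program, the postcondition (1/4)*t + (2*q + 1) <= 2*q - 6 must hold; in canonical form it is (1/4)*t <= -7.
Before t := q - 4: (1/4)*q <= -6
Before skip: (1/4)*q <= -6
Before q := q + 3: (1/4)*q <= -27/4
Answer: WP = (1/4)*q <= -27/4


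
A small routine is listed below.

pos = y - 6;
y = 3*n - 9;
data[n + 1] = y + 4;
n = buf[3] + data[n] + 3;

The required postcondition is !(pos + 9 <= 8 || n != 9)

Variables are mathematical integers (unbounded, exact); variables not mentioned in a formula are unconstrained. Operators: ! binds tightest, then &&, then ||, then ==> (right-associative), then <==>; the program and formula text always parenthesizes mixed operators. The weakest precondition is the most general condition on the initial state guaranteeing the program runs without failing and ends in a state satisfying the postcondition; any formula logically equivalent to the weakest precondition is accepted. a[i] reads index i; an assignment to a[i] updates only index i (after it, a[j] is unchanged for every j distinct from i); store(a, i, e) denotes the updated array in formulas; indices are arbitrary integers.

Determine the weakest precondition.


Working backward. After the program, the postcondition !(pos + 9 <= 8 || n != 9) must hold; in canonical form it is !(pos <= -1 || n != 9).
Before n := buf[3] + data[n] + 3: !(pos <= -1 || buf[3] + data[n] != 6)
Before data[n + 1] := y + 4: !(pos <= -1 || buf[3] + store(data, n + 1, y + 4)[n] != 6)
Before y := 3*n - 9: !(pos <= -1 || buf[3] + store(data, n + 1, 3*n - 5)[n] != 6)
Before pos := y - 6: !(y <= 5 || buf[3] + store(data, n + 1, 3*n - 5)[n] != 6)
Answer: WP = !(y <= 5 || buf[3] + store(data, n + 1, 3*n - 5)[n] != 6)


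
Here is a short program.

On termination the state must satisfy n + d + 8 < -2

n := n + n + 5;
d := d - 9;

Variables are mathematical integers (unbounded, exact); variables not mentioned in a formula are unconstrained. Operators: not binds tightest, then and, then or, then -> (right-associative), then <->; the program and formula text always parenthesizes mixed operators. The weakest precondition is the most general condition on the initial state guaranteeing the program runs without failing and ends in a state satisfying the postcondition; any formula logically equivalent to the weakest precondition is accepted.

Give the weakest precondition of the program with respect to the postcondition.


Working backward. After the program, the postcondition n + d + 8 < -2 must hold; in canonical form it is d + n < -10.
Before d := d - 9: d + n < -1
Before n := n + n + 5: d + 2*n < -6
Answer: WP = d + 2*n < -6


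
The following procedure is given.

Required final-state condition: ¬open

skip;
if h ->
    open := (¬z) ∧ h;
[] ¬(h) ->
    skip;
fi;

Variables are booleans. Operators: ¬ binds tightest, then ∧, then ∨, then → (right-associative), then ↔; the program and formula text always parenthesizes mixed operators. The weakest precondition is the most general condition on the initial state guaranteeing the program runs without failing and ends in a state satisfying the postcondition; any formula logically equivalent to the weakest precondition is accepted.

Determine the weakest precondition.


Working backward. After the program, ¬open must hold.
Then branch requires ¬((¬z) ∧ h); else branch requires ¬open.
Before the if: (h → (¬((¬z) ∧ h))) ∧ ((¬h) → (¬open))
Before skip: (h → (¬((¬z) ∧ h))) ∧ ((¬h) → (¬open))
Answer: WP = (h → (¬((¬z) ∧ h))) ∧ ((¬h) → (¬open))


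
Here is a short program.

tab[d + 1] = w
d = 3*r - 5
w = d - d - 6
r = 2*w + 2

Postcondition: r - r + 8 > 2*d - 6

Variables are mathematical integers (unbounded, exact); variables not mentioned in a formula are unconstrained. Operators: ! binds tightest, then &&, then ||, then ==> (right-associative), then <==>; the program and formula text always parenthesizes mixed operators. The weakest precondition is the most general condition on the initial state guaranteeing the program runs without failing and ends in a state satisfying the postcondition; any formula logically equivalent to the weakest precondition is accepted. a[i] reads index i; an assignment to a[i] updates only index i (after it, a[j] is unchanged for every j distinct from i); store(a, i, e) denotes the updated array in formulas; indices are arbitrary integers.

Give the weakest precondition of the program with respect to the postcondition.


Working backward. After the program, the postcondition r - r + 8 > 2*d - 6 must hold; in canonical form it is 2*d < 14.
Before r := 2*w + 2: 2*d < 14
Before w := d - d - 6: 2*d < 14
Before d := 3*r - 5: 6*r < 24
Before tab[d + 1] := w: 6*r < 24
Answer: WP = 6*r < 24


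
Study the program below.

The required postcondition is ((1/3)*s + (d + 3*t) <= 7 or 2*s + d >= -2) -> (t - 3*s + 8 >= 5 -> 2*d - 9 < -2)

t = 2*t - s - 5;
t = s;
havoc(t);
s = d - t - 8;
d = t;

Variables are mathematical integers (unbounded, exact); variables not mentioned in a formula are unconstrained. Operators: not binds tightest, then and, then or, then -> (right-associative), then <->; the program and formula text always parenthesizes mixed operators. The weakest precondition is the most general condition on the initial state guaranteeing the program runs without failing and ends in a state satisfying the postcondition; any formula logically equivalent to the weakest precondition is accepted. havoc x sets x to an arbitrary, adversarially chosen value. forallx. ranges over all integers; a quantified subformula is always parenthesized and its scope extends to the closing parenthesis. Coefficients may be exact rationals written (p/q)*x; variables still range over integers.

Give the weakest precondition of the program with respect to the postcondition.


Working backward. After the program, the postcondition ((1/3)*s + (d + 3*t) <= 7 or 2*s + d >= -2) -> (t - 3*s + 8 >= 5 -> 2*d - 9 < -2) must hold; in canonical form it is (d + (1/3)*s + 3*t <= 7 or d + 2*s >= -2) -> (t >= 3*s - 3 -> 2*d < 7).
Before d := t: ((1/3)*s + 4*t <= 7 or 2*s + t >= -2) -> (t >= 3*s - 3 -> 2*t < 7)
Before s := d - t - 8: ((1/3)*d + (11/3)*t <= 29/3 or 2*d >= t + 14) -> (4*t >= 3*d - 27 -> 2*t < 7)
Before havoc t: forall t_1. (((1/3)*d + (11/3)*t_1 <= 29/3 or 2*d >= t_1 + 14) -> (4*t_1 >= 3*d - 27 -> 2*t_1 < 7))
Before t := s: forall t_1. (((1/3)*d + (11/3)*t_1 <= 29/3 or 2*d >= t_1 + 14) -> (4*t_1 >= 3*d - 27 -> 2*t_1 < 7))
Before t := 2*t - s - 5: forall t_1. (((1/3)*d + (11/3)*t_1 <= 29/3 or 2*d >= t_1 + 14) -> (4*t_1 >= 3*d - 27 -> 2*t_1 < 7))
Answer: WP = forall t_1. (((1/3)*d + (11/3)*t_1 <= 29/3 or 2*d >= t_1 + 14) -> (4*t_1 >= 3*d - 27 -> 2*t_1 < 7))


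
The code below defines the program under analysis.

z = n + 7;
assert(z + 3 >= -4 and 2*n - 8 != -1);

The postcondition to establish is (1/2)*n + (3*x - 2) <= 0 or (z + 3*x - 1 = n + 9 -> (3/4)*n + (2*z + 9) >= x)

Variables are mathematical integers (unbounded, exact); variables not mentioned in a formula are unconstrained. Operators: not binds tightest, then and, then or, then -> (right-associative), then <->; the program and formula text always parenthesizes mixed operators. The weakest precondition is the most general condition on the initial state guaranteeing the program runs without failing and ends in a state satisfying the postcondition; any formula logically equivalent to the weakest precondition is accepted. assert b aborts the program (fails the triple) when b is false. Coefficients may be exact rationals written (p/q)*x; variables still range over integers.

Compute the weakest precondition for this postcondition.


Working backward. After the program, the postcondition (1/2)*n + (3*x - 2) <= 0 or (z + 3*x - 1 = n + 9 -> (3/4)*n + (2*z + 9) >= x) must hold; in canonical form it is (1/2)*n + 3*x <= 2 or (3*x + z = n + 10 -> (3/4)*n + 2*z >= x - 9).
Before assert z + 3 >= -4 and 2*n - 8 != -1: z >= -7 and 2*n != 7 and ((1/2)*n + 3*x <= 2 or (3*x + z = n + 10 -> (3/4)*n + 2*z >= x - 9))
Before z := n + 7: n >= -14 and 2*n != 7 and ((1/2)*n + 3*x <= 2 or (3*x = 3 -> (11/4)*n >= x - 23))
Answer: WP = n >= -14 and 2*n != 7 and ((1/2)*n + 3*x <= 2 or (3*x = 3 -> (11/4)*n >= x - 23))


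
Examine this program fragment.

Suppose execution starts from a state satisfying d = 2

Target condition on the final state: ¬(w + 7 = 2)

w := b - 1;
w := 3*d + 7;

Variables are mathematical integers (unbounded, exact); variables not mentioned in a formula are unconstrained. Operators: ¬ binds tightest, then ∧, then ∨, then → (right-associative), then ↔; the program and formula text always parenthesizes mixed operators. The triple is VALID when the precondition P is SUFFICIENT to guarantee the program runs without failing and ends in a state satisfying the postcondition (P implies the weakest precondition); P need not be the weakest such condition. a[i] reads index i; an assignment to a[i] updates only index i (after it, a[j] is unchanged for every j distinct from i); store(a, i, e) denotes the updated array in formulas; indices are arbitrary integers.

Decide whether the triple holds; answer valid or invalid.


Working backward. After the program, the postcondition ¬(w + 7 = 2) must hold; in canonical form it is ¬(w = -5).
Before w := 3*d + 7: ¬(3*d = -12)
Before w := b - 1: ¬(3*d = -12)
The weakest precondition is ¬(3*d = -12).
Check whether d = 2 implies it.
Every state satisfying the precondition satisfies the weakest precondition: the implication holds.
Answer: valid


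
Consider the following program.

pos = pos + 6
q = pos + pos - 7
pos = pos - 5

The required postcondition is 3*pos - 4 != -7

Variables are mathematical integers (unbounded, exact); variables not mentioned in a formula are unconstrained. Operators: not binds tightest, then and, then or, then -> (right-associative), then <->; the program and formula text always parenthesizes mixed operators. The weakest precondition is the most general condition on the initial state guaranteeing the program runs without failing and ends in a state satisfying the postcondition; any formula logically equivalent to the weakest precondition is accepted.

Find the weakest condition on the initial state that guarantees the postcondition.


Working backward. After the program, the postcondition 3*pos - 4 != -7 must hold; in canonical form it is 3*pos != -3.
Before pos := pos - 5: 3*pos != 12
Before q := pos + pos - 7: 3*pos != 12
Before pos := pos + 6: 3*pos != -6
Answer: WP = 3*pos != -6


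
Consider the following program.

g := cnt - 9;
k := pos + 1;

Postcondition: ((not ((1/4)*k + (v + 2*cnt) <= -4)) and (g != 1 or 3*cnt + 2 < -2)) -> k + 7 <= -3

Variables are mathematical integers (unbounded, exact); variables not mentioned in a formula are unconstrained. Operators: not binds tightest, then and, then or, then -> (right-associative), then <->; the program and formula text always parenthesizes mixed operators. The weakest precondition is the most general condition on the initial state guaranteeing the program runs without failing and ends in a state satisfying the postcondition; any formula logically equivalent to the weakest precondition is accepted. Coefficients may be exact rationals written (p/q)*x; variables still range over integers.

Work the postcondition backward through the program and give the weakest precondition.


Working backward. After the program, the postcondition ((not ((1/4)*k + (v + 2*cnt) <= -4)) and (g != 1 or 3*cnt + 2 < -2)) -> k + 7 <= -3 must hold; in canonical form it is ((not (2*cnt + (1/4)*k + v <= -4)) and (g != 1 or 3*cnt < -4)) -> k <= -10.
Before k := pos + 1: ((not (2*cnt + (1/4)*pos + v <= -17/4)) and (g != 1 or 3*cnt < -4)) -> pos <= -11
Before g := cnt - 9: ((not (2*cnt + (1/4)*pos + v <= -17/4)) and (cnt != 10 or 3*cnt < -4)) -> pos <= -11
Answer: WP = ((not (2*cnt + (1/4)*pos + v <= -17/4)) and (cnt != 10 or 3*cnt < -4)) -> pos <= -11


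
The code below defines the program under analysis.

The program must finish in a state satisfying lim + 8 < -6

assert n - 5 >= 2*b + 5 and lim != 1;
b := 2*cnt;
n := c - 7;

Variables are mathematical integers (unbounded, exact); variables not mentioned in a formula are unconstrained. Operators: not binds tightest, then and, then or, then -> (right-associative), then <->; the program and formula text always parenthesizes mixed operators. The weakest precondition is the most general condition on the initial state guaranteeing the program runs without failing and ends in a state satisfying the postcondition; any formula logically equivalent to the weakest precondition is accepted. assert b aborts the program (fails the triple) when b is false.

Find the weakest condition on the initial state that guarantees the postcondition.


Working backward. After the program, the postcondition lim + 8 < -6 must hold; in canonical form it is lim < -14.
Before n := c - 7: lim < -14
Before b := 2*cnt: lim < -14
Before assert n - 5 >= 2*b + 5 and lim != 1: n >= 2*b + 10 and lim != 1 and lim < -14
Answer: WP = n >= 2*b + 10 and lim != 1 and lim < -14


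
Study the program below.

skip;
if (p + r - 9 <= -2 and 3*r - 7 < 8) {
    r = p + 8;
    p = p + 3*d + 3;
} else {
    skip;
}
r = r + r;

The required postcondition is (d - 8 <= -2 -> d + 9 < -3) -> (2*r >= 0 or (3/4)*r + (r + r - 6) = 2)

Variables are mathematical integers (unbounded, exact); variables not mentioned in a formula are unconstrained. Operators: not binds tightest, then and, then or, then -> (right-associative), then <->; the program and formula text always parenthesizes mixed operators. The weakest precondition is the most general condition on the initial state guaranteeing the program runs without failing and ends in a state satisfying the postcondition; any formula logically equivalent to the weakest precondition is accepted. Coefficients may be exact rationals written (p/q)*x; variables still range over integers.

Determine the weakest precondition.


Working backward. After the program, the postcondition (d - 8 <= -2 -> d + 9 < -3) -> (2*r >= 0 or (3/4)*r + (r + r - 6) = 2) must hold; in canonical form it is (d <= 6 -> d < -12) -> (2*r >= 0 or (11/4)*r = 8).
Before r := r + r: (d <= 6 -> d < -12) -> (4*r >= 0 or (11/2)*r = 8)
Then branch requires (d <= 6 -> d < -12) -> (4*p >= -32 or (11/2)*p = -36); else branch requires (d <= 6 -> d < -12) -> (4*r >= 0 or (11/2)*r = 8).
Before the if: ((p + r <= 7 and 3*r < 15) -> ((d <= 6 -> d < -12) -> (4*p >= -32 or (11/2)*p = -36))) and ((not (p + r <= 7 and 3*r < 15)) -> ((d <= 6 -> d < -12) -> (4*r >= 0 or (11/2)*r = 8)))
Before skip: ((p + r <= 7 and 3*r < 15) -> ((d <= 6 -> d < -12) -> (4*p >= -32 or (11/2)*p = -36))) and ((not (p + r <= 7 and 3*r < 15)) -> ((d <= 6 -> d < -12) -> (4*r >= 0 or (11/2)*r = 8)))
Answer: WP = ((p + r <= 7 and 3*r < 15) -> ((d <= 6 -> d < -12) -> (4*p >= -32 or (11/2)*p = -36))) and ((not (p + r <= 7 and 3*r < 15)) -> ((d <= 6 -> d < -12) -> (4*r >= 0 or (11/2)*r = 8)))


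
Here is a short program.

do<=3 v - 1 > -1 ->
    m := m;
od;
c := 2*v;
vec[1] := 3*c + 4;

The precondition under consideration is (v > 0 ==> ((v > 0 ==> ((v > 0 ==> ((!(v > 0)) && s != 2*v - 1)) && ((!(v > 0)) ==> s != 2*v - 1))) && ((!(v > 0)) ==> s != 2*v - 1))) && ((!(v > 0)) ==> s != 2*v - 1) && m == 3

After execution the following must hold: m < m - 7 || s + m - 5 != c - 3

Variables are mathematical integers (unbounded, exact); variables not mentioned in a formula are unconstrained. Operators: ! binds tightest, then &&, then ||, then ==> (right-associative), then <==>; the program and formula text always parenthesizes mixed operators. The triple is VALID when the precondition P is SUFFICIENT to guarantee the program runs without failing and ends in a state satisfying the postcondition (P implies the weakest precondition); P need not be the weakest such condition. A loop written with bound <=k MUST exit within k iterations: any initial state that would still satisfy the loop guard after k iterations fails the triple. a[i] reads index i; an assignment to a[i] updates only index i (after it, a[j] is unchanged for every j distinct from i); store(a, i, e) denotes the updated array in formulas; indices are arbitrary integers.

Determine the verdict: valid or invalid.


Working backward. After the program, the postcondition m < m - 7 || s + m - 5 != c - 3 must hold; in canonical form it is m + s != c + 2.
Before vec[1] := 3*c + 4: m + s != c + 2
Before c := 2*v: m + s != 2*v + 2
Before the loop (bound <=3), unroll the exhaustion recursion (WP_0 = exit-now case; WP_j = one more guarded iteration, up to j = 3):
  WP_0: (!(v > 0)) && m + s != 2*v + 2
  WP_1: (v > 0 ==> ((!(v > 0)) && m + s != 2*v + 2)) && ((!(v > 0)) ==> m + s != 2*v + 2)
  WP_2: (v > 0 ==> ((v > 0 ==> ((!(v > 0)) && m + s != 2*v + 2)) && ((!(v > 0)) ==> m + s != 2*v + 2))) && ((!(v > 0)) ==> m + s != 2*v + 2)
  WP_3: (v > 0 ==> ((v > 0 ==> ((v > 0 ==> ((!(v > 0)) && m + s != 2*v + 2)) && ((!(v > 0)) ==> m + s != 2*v + 2))) && ((!(v > 0)) ==> m + s != 2*v + 2))) && ((!(v > 0)) ==> m + s != 2*v + 2)
So before the loop: (v > 0 ==> ((v > 0 ==> ((v > 0 ==> ((!(v > 0)) && m + s != 2*v + 2)) && ((!(v > 0)) ==> m + s != 2*v + 2))) && ((!(v > 0)) ==> m + s != 2*v + 2))) && ((!(v > 0)) ==> m + s != 2*v + 2)
The weakest precondition is (v > 0 ==> ((v > 0 ==> ((v > 0 ==> ((!(v > 0)) && m + s != 2*v + 2)) && ((!(v > 0)) ==> m + s != 2*v + 2))) && ((!(v > 0)) ==> m + s != 2*v + 2))) && ((!(v > 0)) ==> m + s != 2*v + 2).
Check whether (v > 0 ==> ((v > 0 ==> ((v > 0 ==> ((!(v > 0)) && s != 2*v - 1)) && ((!(v > 0)) ==> s != 2*v - 1))) && ((!(v > 0)) ==> s != 2*v - 1))) && ((!(v > 0)) ==> s != 2*v - 1) && m == 3 implies it.
Every state satisfying the precondition satisfies the weakest precondition: the implication holds.
Answer: valid


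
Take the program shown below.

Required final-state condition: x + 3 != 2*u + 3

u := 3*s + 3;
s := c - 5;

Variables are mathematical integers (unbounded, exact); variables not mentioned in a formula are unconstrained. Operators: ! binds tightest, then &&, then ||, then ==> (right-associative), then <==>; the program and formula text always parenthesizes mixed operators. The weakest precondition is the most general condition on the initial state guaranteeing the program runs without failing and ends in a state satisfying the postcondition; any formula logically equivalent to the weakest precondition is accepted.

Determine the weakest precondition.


Working backward. After the program, the postcondition x + 3 != 2*u + 3 must hold; in canonical form it is x != 2*u.
Before s := c - 5: x != 2*u
Before u := 3*s + 3: x != 6*s + 6
Answer: WP = x != 6*s + 6


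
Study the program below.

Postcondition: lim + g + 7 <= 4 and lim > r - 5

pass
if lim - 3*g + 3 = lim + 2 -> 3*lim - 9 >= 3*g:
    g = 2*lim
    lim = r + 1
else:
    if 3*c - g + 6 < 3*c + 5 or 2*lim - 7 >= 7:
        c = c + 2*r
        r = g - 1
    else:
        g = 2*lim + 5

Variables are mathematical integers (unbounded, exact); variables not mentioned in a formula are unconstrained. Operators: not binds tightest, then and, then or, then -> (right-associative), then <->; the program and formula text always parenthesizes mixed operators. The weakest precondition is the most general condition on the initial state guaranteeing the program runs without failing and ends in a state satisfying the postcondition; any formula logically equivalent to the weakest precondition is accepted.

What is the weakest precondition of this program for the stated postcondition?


Working backward. After the program, the postcondition lim + g + 7 <= 4 and lim > r - 5 must hold; in canonical form it is g + lim <= -3 and lim > r - 5.
Then branch requires 2*lim + r <= -4; else branch requires ((g > 1 or 2*lim >= 14) -> (g + lim <= -3 and lim > g - 6)) and ((not (g > 1 or 2*lim >= 14)) -> (3*lim <= -8 and lim > r - 5)).
Before the if: ((3*g = 1 -> 3*lim >= 3*g + 9) -> 2*lim + r <= -4) and ((not (3*g = 1 -> 3*lim >= 3*g + 9)) -> (((g > 1 or 2*lim >= 14) -> (g + lim <= -3 and lim > g - 6)) and ((not (g > 1 or 2*lim >= 14)) -> (3*lim <= -8 and lim > r - 5))))
Before skip: ((3*g = 1 -> 3*lim >= 3*g + 9) -> 2*lim + r <= -4) and ((not (3*g = 1 -> 3*lim >= 3*g + 9)) -> (((g > 1 or 2*lim >= 14) -> (g + lim <= -3 and lim > g - 6)) and ((not (g > 1 or 2*lim >= 14)) -> (3*lim <= -8 and lim > r - 5))))
Answer: WP = ((3*g = 1 -> 3*lim >= 3*g + 9) -> 2*lim + r <= -4) and ((not (3*g = 1 -> 3*lim >= 3*g + 9)) -> (((g > 1 or 2*lim >= 14) -> (g + lim <= -3 and lim > g - 6)) and ((not (g > 1 or 2*lim >= 14)) -> (3*lim <= -8 and lim > r - 5))))


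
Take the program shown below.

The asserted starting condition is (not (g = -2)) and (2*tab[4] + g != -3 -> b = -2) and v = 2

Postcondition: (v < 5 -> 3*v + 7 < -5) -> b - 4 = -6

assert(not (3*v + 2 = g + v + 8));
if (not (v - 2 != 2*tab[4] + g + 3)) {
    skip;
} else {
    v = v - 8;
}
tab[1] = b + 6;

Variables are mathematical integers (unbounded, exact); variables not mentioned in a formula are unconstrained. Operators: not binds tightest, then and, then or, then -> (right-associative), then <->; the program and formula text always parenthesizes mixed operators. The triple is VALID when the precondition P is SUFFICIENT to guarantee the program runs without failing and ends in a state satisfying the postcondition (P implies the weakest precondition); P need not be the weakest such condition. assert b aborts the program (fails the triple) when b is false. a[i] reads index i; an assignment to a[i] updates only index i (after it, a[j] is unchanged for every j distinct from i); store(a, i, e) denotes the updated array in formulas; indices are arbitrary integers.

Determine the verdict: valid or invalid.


Working backward. After the program, the postcondition (v < 5 -> 3*v + 7 < -5) -> b - 4 = -6 must hold; in canonical form it is (v < 5 -> 3*v < -12) -> b = -2.
Before tab[1] := b + 6: (v < 5 -> 3*v < -12) -> b = -2
Then branch requires (v < 5 -> 3*v < -12) -> b = -2; else branch requires (v < 13 -> 3*v < 12) -> b = -2.
Before the if: ((not (v != 2*tab[4] + g + 5)) -> ((v < 5 -> 3*v < -12) -> b = -2)) and (v != 2*tab[4] + g + 5 -> ((v < 13 -> 3*v < 12) -> b = -2))
Before assert not (3*v + 2 = g + v + 8): (not (2*v = g + 6)) and ((not (v != 2*tab[4] + g + 5)) -> ((v < 5 -> 3*v < -12) -> b = -2)) and (v != 2*tab[4] + g + 5 -> ((v < 13 -> 3*v < 12) -> b = -2))
The weakest precondition is (not (2*v = g + 6)) and ((not (v != 2*tab[4] + g + 5)) -> ((v < 5 -> 3*v < -12) -> b = -2)) and (v != 2*tab[4] + g + 5 -> ((v < 13 -> 3*v < 12) -> b = -2)).
Check whether (not (g = -2)) and (2*tab[4] + g != -3 -> b = -2) and v = 2 implies it.
Every state satisfying the precondition satisfies the weakest precondition: the implication holds.
Answer: valid
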